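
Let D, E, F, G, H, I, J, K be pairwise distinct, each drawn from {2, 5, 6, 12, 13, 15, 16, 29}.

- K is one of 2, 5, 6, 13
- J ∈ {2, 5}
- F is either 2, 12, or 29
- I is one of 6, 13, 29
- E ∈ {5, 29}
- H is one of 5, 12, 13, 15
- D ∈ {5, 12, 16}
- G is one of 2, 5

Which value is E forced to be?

The 8 variables draw from only 8 values {2, 5, 6, 12, 13, 15, 16, 29}, so each is used; only H can be 15, hence H = 15.
Among the 7 still-open variables, 16 fits only D (and all 7 values in {2, 5, 6, 12, 13, 16, 29} must be used), so D = 16.
The 6 still-open variables draw from only 6 values {2, 5, 6, 12, 13, 29}, so each is used; only F can be 12, hence F = 12.
G and J share exactly the 2 values {2, 5}; by pigeonhole those values go to them, so strike 2, 5 from E, K.
So E = 29.

29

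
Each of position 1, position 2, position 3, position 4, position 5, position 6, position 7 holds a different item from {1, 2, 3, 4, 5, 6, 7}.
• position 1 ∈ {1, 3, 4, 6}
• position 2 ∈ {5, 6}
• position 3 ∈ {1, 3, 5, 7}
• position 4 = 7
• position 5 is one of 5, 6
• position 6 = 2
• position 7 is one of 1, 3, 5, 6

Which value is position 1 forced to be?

position 4 has just one choice, so position 4 = 7. Eliminate 7 elsewhere: position 3.
That leaves position 6 = 2.
Among the 5 still-open variables, 4 fits only position 1 (and all 5 values in {1, 3, 4, 5, 6} must be used), so position 1 = 4.

4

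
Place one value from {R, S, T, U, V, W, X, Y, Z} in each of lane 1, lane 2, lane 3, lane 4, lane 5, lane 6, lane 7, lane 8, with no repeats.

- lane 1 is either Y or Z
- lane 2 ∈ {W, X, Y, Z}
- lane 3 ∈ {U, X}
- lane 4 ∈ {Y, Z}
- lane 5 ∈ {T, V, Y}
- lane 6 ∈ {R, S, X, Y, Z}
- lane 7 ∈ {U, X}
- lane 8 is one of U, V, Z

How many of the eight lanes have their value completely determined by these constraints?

lane 1 and lane 4 between them cover only {Y, Z} — a naked pair. Remove those values from lane 2, lane 5, lane 6, lane 8.
lane 3 and lane 7 between them cover only {U, X} — a naked pair. Remove those values from lane 2, lane 6, lane 8.
That leaves lane 2 = W.
lane 8's domain is down to {V}, so lane 8 = V. Remove V from lane 5.
lane 5 has just one choice, so lane 5 = T.
Determined: lane 2=W, lane 5=T, lane 8=V. The other lanes each still have more than one consistent value. That makes 3.

3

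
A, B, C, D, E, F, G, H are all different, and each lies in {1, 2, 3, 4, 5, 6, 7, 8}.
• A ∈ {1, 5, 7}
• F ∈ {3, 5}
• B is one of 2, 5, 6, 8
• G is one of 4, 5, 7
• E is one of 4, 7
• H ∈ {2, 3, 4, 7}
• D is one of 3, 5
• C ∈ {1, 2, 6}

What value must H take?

The 8 variables together cover exactly {1, 2, 3, 4, 5, 6, 7, 8} — 8 values for 8 variables — and 8 appears only in B's list, so B = 8.
The 7 still-open variables draw from only 7 values {1, 2, 3, 4, 5, 6, 7}, so each is used; only C can be 6, hence C = 6.
The 6 still-open variables draw from only 6 values {1, 2, 3, 4, 5, 7}, so each is used; only A can be 1, hence A = 1.
The 5 still-open variables together cover exactly {2, 3, 4, 5, 7} — 5 values for 5 variables — and 2 appears only in H's list, so H = 2.

2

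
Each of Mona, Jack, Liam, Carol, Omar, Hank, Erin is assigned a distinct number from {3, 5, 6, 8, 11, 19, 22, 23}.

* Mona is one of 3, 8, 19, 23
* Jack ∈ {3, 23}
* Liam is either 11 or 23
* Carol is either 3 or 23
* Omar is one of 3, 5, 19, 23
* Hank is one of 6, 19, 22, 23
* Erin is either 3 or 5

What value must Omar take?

Jack and Carol between them cover only {3, 23} — a naked pair. Remove those values from Mona, Liam, Omar, Hank, Erin.
Liam must be 11 (only option left).
That leaves Erin = 5. Eliminate 5 elsewhere: Omar.
So Omar = 19.

19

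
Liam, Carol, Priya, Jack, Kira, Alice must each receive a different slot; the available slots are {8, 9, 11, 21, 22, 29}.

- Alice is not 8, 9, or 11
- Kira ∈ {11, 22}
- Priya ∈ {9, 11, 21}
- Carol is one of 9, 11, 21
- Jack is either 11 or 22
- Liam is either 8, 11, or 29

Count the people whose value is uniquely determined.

Among the 6 variables, 8 fits only Liam (and all 6 values in {8, 9, 11, 21, 22, 29} must be used), so Liam = 8.
The 5 still-open variables draw from only 5 values {9, 11, 21, 22, 29}, so each is used; only Alice can be 29, hence Alice = 29.
Jack and Kira between them cover only {11, 22} — a naked pair. Remove those values from Carol, Priya.
Determined: Liam=8, Alice=29. The other people each still have more than one consistent value. That makes 2.

2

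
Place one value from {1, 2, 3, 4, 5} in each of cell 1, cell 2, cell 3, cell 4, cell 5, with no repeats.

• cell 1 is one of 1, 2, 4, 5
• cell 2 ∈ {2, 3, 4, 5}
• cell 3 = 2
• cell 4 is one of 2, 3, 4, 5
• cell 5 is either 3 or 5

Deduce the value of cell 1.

1

cell 3 must be 2 (only option left). Remove 2 from cell 1, cell 2, cell 4.
The 4 still-open variables draw from only 4 values {1, 3, 4, 5}, so each is used; only cell 1 can be 1, hence cell 1 = 1.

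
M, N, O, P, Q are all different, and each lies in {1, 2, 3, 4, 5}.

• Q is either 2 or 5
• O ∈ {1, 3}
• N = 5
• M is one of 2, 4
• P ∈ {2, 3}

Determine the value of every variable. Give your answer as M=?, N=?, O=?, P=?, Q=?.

N's domain is down to {5}, so N = 5. Remove 5 from Q.
Q's domain is down to {2}, so Q = 2. Remove 2 from M, P.
M has just one choice, so M = 4.
P's domain is down to {3}, so P = 3. Eliminate 3 elsewhere: O.
O's domain is down to {1}, so O = 1.

M=4, N=5, O=1, P=3, Q=2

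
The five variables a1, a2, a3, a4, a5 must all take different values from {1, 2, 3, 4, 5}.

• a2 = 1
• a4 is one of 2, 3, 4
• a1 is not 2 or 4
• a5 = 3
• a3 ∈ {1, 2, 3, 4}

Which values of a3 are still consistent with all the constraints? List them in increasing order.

a2 must be 1 (only option left). So a1, a3 can't be 1.
a5 has just one choice, so a5 = 3. So a1, a3, a4 can't be 3.
a1 has just one choice, so a1 = 5.
No further eliminations apply; a3 can still be any of 2, 4.

2, 4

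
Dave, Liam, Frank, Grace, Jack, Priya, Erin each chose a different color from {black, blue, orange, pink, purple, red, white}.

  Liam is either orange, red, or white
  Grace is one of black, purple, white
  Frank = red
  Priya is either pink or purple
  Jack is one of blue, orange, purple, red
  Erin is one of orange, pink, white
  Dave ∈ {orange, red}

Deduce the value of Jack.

Frank must be red (only option left). So Dave, Liam, Jack can't be red.
Dave's domain is down to {orange}, so Dave = orange. Eliminate orange elsewhere: Liam, Jack, Erin.
Liam has just one choice, so Liam = white. Remove white from Grace, Erin.
Erin has just one choice, so Erin = pink. Eliminate pink elsewhere: Priya.
That leaves Priya = purple. Eliminate purple elsewhere: Grace, Jack.
So Jack = blue.

blue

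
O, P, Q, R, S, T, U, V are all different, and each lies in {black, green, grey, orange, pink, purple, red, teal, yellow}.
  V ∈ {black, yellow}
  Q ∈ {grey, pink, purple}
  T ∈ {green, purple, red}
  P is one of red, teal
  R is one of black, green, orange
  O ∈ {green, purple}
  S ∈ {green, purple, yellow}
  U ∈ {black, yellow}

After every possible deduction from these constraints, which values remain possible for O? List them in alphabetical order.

The 2 variables U and V are confined to {black, yellow}, which locks those values in; drop them from R, S.
The 2 variables O and S are confined to {green, purple}, which locks those values in; drop them from Q, R, T.
R has just one choice, so R = orange.
T must be red (only option left). Eliminate red elsewhere: P.
P must be teal (only option left).
No further eliminations apply; O can still be any of green, purple.

green, purple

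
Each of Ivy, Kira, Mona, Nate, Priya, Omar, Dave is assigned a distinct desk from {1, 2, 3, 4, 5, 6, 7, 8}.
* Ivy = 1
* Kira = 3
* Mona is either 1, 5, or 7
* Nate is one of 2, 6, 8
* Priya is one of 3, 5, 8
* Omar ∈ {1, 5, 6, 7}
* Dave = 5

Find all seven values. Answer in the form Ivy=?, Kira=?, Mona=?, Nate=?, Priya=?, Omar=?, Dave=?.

Ivy's domain is down to {1}, so Ivy = 1. Eliminate 1 elsewhere: Mona, Omar.
Kira has just one choice, so Kira = 3. Remove 3 from Priya.
Dave must be 5 (only option left). Eliminate 5 elsewhere: Mona, Priya, Omar.
Mona's domain is down to {7}, so Mona = 7. Strike 7 from Omar.
Priya has just one choice, so Priya = 8. Remove 8 from Nate.
Omar has just one choice, so Omar = 6. Eliminate 6 elsewhere: Nate.
Nate has just one choice, so Nate = 2.

Ivy=1, Kira=3, Mona=7, Nate=2, Priya=8, Omar=6, Dave=5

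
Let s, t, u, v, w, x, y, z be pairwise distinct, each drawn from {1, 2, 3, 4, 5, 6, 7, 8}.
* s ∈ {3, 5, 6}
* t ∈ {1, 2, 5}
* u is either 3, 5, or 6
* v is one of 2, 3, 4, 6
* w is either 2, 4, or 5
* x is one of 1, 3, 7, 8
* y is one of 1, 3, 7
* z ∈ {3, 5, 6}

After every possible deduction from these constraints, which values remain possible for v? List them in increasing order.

2, 4

The 8 variables together cover exactly {1, 2, 3, 4, 5, 6, 7, 8} — 8 values for 8 variables — and 8 appears only in x's list, so x = 8.
The 7 still-open variables together cover exactly {1, 2, 3, 4, 5, 6, 7} — 7 values for 7 variables — and 7 appears only in y's list, so y = 7.
The 6 still-open variables together cover exactly {1, 2, 3, 4, 5, 6} — 6 values for 6 variables — and 1 appears only in t's list, so t = 1.
The 3 variables s, u, z are confined to {3, 5, 6}, which locks those values in; drop them from v, w.
No further eliminations apply; v can still be any of 2, 4.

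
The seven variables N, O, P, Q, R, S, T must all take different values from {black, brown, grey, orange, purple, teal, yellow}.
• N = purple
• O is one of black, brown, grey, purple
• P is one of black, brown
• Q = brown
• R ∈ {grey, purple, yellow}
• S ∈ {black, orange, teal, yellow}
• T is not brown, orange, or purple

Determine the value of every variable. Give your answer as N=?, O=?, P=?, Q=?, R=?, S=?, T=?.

N's domain is down to {purple}, so N = purple. So O, R can't be purple.
That leaves Q = brown. So O, P can't be brown.
P must be black (only option left). Strike black from O, S, T.
O must be grey (only option left). Eliminate grey elsewhere: R, T.
R has just one choice, so R = yellow. So S, T can't be yellow.
That leaves T = teal. Eliminate teal elsewhere: S.
S's domain is down to {orange}, so S = orange.

N=purple, O=grey, P=black, Q=brown, R=yellow, S=orange, T=teal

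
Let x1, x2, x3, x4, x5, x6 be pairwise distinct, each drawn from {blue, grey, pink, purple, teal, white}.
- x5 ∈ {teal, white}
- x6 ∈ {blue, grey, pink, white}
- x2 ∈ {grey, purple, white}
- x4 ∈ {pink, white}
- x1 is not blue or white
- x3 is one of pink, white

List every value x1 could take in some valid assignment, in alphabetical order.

grey, purple

The 6 variables draw from only 6 values {blue, grey, pink, purple, teal, white}, so each is used; only x6 can be blue, hence x6 = blue.
x3 and x4 share exactly the 2 values {pink, white}; by pigeonhole those values go to them, so strike pink, white from x1, x2, x5.
x5 must be teal (only option left). So x1 can't be teal.
No further eliminations apply; x1 can still be any of grey, purple.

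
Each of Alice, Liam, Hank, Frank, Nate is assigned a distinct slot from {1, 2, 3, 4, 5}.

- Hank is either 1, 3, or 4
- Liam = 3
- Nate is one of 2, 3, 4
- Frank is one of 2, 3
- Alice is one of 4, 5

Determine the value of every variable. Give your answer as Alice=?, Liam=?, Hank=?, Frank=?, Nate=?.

Liam has just one choice, so Liam = 3. Remove 3 from Hank, Frank, Nate.
Frank's domain is down to {2}, so Frank = 2. Eliminate 2 elsewhere: Nate.
Nate has just one choice, so Nate = 4. Strike 4 from Alice, Hank.
Alice has just one choice, so Alice = 5.
Hank has just one choice, so Hank = 1.

Alice=5, Liam=3, Hank=1, Frank=2, Nate=4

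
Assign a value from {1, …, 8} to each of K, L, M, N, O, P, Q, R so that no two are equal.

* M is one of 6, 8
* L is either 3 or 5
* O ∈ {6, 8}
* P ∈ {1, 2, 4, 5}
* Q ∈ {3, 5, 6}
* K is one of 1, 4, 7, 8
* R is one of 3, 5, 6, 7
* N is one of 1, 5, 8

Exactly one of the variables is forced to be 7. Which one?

Among the 8 variables, 2 fits only P (and all 8 values in {1, 2, 3, 4, 5, 6, 7, 8} must be used), so P = 2.
The 7 still-open variables draw from only 7 values {1, 3, 4, 5, 6, 7, 8}, so each is used; only K can be 4, hence K = 4.
The 6 still-open variables together cover exactly {1, 3, 5, 6, 7, 8} — 6 values for 6 variables — and 1 appears only in N's list, so N = 1.
The 5 still-open variables together cover exactly {3, 5, 6, 7, 8} — 5 values for 5 variables — and 7 appears only in R's list, so R = 7.

R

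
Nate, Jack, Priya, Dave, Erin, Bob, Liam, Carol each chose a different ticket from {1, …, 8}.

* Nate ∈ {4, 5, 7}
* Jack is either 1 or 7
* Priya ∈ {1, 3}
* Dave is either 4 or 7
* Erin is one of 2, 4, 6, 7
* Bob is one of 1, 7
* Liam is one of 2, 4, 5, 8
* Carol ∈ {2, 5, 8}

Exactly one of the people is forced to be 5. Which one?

The 8 variables together cover exactly {1, 2, 3, 4, 5, 6, 7, 8} — 8 values for 8 variables — and 3 appears only in Priya's list, so Priya = 3.
The 7 still-open variables draw from only 7 values {1, 2, 4, 5, 6, 7, 8}, so each is used; only Erin can be 6, hence Erin = 6.
Jack and Bob share exactly the 2 values {1, 7}; by pigeonhole those values go to them, so strike 1, 7 from Nate, Dave.
That leaves Dave = 4. Eliminate 4 elsewhere: Nate, Liam.
So 5 goes to Nate.

Nate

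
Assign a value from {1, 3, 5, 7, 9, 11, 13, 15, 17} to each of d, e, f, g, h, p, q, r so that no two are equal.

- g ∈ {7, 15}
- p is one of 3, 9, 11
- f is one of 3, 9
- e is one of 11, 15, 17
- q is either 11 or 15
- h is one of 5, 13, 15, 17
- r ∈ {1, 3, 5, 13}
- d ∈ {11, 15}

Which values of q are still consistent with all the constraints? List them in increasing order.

d and q share exactly the 2 values {11, 15}; by pigeonhole those values go to them, so strike 11, 15 from e, g, h, p.
That leaves e = 17. Eliminate 17 elsewhere: h.
g has just one choice, so g = 7.
f and p share exactly the 2 values {3, 9}; by pigeonhole those values go to them, so strike 3, 9 from r.
No further eliminations apply; q can still be any of 11, 15.

11, 15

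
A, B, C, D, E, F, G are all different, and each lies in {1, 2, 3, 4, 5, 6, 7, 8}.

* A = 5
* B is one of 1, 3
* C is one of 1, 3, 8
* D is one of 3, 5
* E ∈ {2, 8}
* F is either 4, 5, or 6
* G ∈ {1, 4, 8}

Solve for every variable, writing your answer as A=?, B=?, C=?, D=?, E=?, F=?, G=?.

A=5, B=1, C=8, D=3, E=2, F=6, G=4

A must be 5 (only option left). Remove 5 from D, F.
That leaves D = 3. So B, C can't be 3.
B's domain is down to {1}, so B = 1. Strike 1 from C, G.
That leaves C = 8. Eliminate 8 elsewhere: E, G.
E's domain is down to {2}, so E = 2.
G has just one choice, so G = 4. Strike 4 from F.
F has just one choice, so F = 6.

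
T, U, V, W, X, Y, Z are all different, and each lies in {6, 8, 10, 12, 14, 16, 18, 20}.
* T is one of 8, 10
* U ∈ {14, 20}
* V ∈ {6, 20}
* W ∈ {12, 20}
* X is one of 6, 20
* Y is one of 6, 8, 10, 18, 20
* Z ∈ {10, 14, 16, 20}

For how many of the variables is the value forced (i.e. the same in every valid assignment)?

2

V and X share exactly the 2 values {6, 20}; by pigeonhole those values go to them, so strike 6, 20 from U, W, Y, Z.
U must be 14 (only option left). Eliminate 14 elsewhere: Z.
W has just one choice, so W = 12.
Determined: U=14, W=12. The other variables each still have more than one consistent value. That makes 2.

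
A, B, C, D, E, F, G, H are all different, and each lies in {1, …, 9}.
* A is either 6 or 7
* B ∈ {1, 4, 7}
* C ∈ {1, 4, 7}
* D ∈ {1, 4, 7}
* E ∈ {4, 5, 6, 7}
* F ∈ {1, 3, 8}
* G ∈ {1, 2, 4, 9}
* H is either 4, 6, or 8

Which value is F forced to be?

B, C, D between them cover only {1, 4, 7} — a naked triple. Remove those values from A, E, F, G, H.
That leaves A = 6. Strike 6 from E, H.
E must be 5 (only option left).
H has just one choice, so H = 8. Eliminate 8 elsewhere: F.
So F = 3.

3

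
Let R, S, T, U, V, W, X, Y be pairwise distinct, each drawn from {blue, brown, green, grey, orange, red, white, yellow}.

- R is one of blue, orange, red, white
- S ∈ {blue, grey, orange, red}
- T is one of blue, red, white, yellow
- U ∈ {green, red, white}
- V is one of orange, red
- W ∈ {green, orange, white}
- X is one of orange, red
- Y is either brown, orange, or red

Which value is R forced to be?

Among the 8 variables, brown fits only Y (and all 8 values in {blue, brown, green, grey, orange, red, white, yellow} must be used), so Y = brown.
Among the 7 still-open variables, grey fits only S (and all 7 values in {blue, green, grey, orange, red, white, yellow} must be used), so S = grey.
The 6 still-open variables draw from only 6 values {blue, green, orange, red, white, yellow}, so each is used; only T can be yellow, hence T = yellow.
Among the 5 still-open variables, blue fits only R (and all 5 values in {blue, green, orange, red, white} must be used), so R = blue.

blue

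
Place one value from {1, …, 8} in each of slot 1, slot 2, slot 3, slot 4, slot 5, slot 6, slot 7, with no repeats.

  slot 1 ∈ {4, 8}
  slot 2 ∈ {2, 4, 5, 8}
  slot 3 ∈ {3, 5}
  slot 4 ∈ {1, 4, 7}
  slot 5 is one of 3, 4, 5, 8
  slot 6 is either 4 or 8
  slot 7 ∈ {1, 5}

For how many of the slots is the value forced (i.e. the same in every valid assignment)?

3

Among the 7 variables, 2 fits only slot 2 (and all 7 values in {1, 2, 3, 4, 5, 7, 8} must be used), so slot 2 = 2.
The 6 still-open variables draw from only 6 values {1, 3, 4, 5, 7, 8}, so each is used; only slot 4 can be 7, hence slot 4 = 7.
The 5 still-open variables together cover exactly {1, 3, 4, 5, 8} — 5 values for 5 variables — and 1 appears only in slot 7's list, so slot 7 = 1.
The 2 variables slot 1 and slot 6 are confined to {4, 8}, which locks those values in; drop them from slot 5.
Determined: slot 2=2, slot 4=7, slot 7=1. The other slots each still have more than one consistent value. That makes 3.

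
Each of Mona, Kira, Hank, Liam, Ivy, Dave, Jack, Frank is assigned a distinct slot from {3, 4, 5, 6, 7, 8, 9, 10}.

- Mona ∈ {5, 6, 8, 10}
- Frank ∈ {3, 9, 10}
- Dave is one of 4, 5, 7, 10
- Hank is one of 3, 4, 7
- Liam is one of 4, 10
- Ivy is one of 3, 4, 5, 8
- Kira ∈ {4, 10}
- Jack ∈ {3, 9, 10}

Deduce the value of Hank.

7

The 8 variables draw from only 8 values {3, 4, 5, 6, 7, 8, 9, 10}, so each is used; only Mona can be 6, hence Mona = 6.
The 7 still-open variables together cover exactly {3, 4, 5, 7, 8, 9, 10} — 7 values for 7 variables — and 8 appears only in Ivy's list, so Ivy = 8.
The 6 still-open variables together cover exactly {3, 4, 5, 7, 9, 10} — 6 values for 6 variables — and 5 appears only in Dave's list, so Dave = 5.
Among the 5 still-open variables, 7 fits only Hank (and all 5 values in {3, 4, 7, 9, 10} must be used), so Hank = 7.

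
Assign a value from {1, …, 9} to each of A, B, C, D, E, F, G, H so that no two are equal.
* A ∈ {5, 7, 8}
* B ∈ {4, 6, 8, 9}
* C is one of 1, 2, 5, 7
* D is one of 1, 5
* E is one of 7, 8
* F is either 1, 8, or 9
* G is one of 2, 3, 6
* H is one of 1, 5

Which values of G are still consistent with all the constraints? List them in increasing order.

3, 6

D and H share exactly the 2 values {1, 5}; by pigeonhole those values go to them, so strike 1, 5 from A, C, F.
A and E between them cover only {7, 8} — a naked pair. Remove those values from B, C, F.
C's domain is down to {2}, so C = 2. Eliminate 2 elsewhere: G.
That leaves F = 9. Strike 9 from B.
No further eliminations apply; G can still be any of 3, 6.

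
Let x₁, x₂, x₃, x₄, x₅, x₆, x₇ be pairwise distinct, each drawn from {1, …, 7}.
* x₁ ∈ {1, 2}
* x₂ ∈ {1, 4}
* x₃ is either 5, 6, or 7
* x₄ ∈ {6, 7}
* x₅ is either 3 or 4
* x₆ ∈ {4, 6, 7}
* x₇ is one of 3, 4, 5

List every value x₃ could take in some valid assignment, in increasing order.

5, 6, 7

The 7 variables draw from only 7 values {1, 2, 3, 4, 5, 6, 7}, so each is used; only x₁ can be 2, hence x₁ = 2.
The 6 still-open variables draw from only 6 values {1, 3, 4, 5, 6, 7}, so each is used; only x₂ can be 1, hence x₂ = 1.
No further eliminations apply; x₃ can still be any of 5, 6, 7.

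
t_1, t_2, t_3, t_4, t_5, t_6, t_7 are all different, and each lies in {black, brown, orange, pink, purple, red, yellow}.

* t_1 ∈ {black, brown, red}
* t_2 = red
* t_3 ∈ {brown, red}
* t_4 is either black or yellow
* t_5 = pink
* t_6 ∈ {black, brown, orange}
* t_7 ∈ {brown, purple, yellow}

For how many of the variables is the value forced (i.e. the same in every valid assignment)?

t_2's domain is down to {red}, so t_2 = red. Strike red from t_1, t_3.
That leaves t_3 = brown. So t_1, t_6, t_7 can't be brown.
t_5 has just one choice, so t_5 = pink.
That leaves t_1 = black. Strike black from t_4, t_6.
t_4 has just one choice, so t_4 = yellow. Strike yellow from t_7.
t_6 has just one choice, so t_6 = orange.
t_7's domain is down to {purple}, so t_7 = purple.
Every variable is fixed: t_1=black, t_2=red, t_3=brown, t_4=yellow, t_5=pink, t_6=orange, t_7=purple. That makes 7.

7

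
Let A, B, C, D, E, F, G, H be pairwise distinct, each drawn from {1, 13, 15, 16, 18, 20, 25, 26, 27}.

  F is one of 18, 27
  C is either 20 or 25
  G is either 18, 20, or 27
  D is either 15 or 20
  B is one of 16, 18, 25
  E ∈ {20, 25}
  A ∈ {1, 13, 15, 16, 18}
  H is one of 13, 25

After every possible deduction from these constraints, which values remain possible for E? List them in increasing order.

Among the 8 variables, 1 fits only A (and all 8 values in {1, 13, 15, 16, 18, 20, 25, 27} must be used), so A = 1.
The 7 still-open variables together cover exactly {13, 15, 16, 18, 20, 25, 27} — 7 values for 7 variables — and 13 appears only in H's list, so H = 13.
The 6 still-open variables draw from only 6 values {15, 16, 18, 20, 25, 27}, so each is used; only D can be 15, hence D = 15.
Among the 5 still-open variables, 16 fits only B (and all 5 values in {16, 18, 20, 25, 27} must be used), so B = 16.
The 2 variables C and E are confined to {20, 25}, which locks those values in; drop them from G.
No further eliminations apply; E can still be any of 20, 25.

20, 25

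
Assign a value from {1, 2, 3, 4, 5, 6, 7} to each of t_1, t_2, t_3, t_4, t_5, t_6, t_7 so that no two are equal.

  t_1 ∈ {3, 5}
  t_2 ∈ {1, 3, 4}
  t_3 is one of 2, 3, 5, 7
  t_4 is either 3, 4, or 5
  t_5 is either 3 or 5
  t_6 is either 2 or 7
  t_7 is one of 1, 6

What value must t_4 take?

4

The 7 variables draw from only 7 values {1, 2, 3, 4, 5, 6, 7}, so each is used; only t_7 can be 6, hence t_7 = 6.
The 6 still-open variables draw from only 6 values {1, 2, 3, 4, 5, 7}, so each is used; only t_2 can be 1, hence t_2 = 1.
The 5 still-open variables draw from only 5 values {2, 3, 4, 5, 7}, so each is used; only t_4 can be 4, hence t_4 = 4.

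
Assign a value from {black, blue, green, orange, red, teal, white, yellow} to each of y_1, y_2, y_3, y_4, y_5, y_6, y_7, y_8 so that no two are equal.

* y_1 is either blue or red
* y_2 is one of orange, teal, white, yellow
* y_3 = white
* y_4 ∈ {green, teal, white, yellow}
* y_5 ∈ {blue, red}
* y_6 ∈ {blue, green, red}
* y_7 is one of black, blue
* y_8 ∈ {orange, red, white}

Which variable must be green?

y_3 has just one choice, so y_3 = white. Strike white from y_2, y_4, y_8.
Among the 7 still-open variables, black fits only y_7 (and all 7 values in {black, blue, green, orange, red, teal, yellow} must be used), so y_7 = black.
y_1 and y_5 between them cover only {blue, red} — a naked pair. Remove those values from y_6, y_8.
So green goes to y_6.

y_6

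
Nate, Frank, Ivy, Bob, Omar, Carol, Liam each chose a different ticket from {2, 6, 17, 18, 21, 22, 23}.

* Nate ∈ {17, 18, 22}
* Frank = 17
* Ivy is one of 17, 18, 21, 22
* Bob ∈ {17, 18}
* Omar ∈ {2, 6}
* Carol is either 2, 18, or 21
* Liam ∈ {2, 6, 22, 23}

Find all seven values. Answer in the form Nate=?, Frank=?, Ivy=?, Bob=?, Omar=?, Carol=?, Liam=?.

Nate=22, Frank=17, Ivy=21, Bob=18, Omar=6, Carol=2, Liam=23

Frank's domain is down to {17}, so Frank = 17. Remove 17 from Nate, Ivy, Bob.
That leaves Bob = 18. Strike 18 from Nate, Ivy, Carol.
Nate must be 22 (only option left). Strike 22 from Ivy, Liam.
That leaves Ivy = 21. Eliminate 21 elsewhere: Carol.
Carol has just one choice, so Carol = 2. So Omar, Liam can't be 2.
Omar must be 6 (only option left). Eliminate 6 elsewhere: Liam.
Liam's domain is down to {23}, so Liam = 23.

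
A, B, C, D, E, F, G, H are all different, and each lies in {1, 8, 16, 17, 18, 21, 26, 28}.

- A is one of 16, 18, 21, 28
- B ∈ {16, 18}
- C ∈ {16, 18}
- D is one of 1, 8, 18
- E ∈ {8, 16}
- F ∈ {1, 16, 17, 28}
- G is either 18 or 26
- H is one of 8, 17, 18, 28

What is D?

The 8 variables together cover exactly {1, 8, 16, 17, 18, 21, 26, 28} — 8 values for 8 variables — and 21 appears only in A's list, so A = 21.
The 7 still-open variables together cover exactly {1, 8, 16, 17, 18, 26, 28} — 7 values for 7 variables — and 26 appears only in G's list, so G = 26.
B and C share exactly the 2 values {16, 18}; by pigeonhole those values go to them, so strike 16, 18 from D, E, F, H.
E must be 8 (only option left). Remove 8 from D, H.
So D = 1.

1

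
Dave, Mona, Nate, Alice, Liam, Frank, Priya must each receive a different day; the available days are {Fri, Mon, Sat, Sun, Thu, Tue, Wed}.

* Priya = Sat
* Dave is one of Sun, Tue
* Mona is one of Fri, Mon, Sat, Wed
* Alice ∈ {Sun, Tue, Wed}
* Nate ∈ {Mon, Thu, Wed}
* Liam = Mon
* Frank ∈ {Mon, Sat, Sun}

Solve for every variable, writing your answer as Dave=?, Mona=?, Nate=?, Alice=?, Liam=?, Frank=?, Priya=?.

Dave=Tue, Mona=Fri, Nate=Thu, Alice=Wed, Liam=Mon, Frank=Sun, Priya=Sat

Liam's domain is down to {Mon}, so Liam = Mon. Remove Mon from Mona, Nate, Frank.
Priya must be Sat (only option left). So Mona, Frank can't be Sat.
That leaves Frank = Sun. Strike Sun from Dave, Alice.
That leaves Dave = Tue. Eliminate Tue elsewhere: Alice.
That leaves Alice = Wed. Eliminate Wed elsewhere: Mona, Nate.
Mona must be Fri (only option left).
Nate's domain is down to {Thu}, so Nate = Thu.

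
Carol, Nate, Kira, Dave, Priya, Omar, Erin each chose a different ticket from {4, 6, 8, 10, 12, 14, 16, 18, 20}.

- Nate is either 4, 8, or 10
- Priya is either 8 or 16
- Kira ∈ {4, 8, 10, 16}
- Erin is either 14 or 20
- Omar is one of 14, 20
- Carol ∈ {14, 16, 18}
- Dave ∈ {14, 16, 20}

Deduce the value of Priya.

8

The 7 variables draw from only 7 values {4, 8, 10, 14, 16, 18, 20}, so each is used; only Carol can be 18, hence Carol = 18.
Omar and Erin share exactly the 2 values {14, 20}; by pigeonhole those values go to them, so strike 14, 20 from Dave.
That leaves Dave = 16. Remove 16 from Kira, Priya.
So Priya = 8.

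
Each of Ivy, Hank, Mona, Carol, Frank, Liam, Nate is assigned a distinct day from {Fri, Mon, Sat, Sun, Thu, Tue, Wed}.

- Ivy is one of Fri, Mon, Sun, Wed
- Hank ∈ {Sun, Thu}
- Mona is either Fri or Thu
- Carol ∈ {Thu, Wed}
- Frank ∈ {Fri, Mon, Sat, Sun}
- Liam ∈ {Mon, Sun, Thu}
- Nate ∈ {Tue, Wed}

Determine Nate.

The 7 variables draw from only 7 values {Fri, Mon, Sat, Sun, Thu, Tue, Wed}, so each is used; only Frank can be Sat, hence Frank = Sat.
The 6 still-open variables draw from only 6 values {Fri, Mon, Sun, Thu, Tue, Wed}, so each is used; only Nate can be Tue, hence Nate = Tue.

Tue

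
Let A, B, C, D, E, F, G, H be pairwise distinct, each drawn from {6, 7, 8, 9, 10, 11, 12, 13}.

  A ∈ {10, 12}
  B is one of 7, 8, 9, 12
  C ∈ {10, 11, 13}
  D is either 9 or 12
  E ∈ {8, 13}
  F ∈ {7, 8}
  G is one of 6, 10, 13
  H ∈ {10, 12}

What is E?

The 8 variables draw from only 8 values {6, 7, 8, 9, 10, 11, 12, 13}, so each is used; only G can be 6, hence G = 6.
The 7 still-open variables together cover exactly {7, 8, 9, 10, 11, 12, 13} — 7 values for 7 variables — and 11 appears only in C's list, so C = 11.
Among the 6 still-open variables, 13 fits only E (and all 6 values in {7, 8, 9, 10, 12, 13} must be used), so E = 13.

13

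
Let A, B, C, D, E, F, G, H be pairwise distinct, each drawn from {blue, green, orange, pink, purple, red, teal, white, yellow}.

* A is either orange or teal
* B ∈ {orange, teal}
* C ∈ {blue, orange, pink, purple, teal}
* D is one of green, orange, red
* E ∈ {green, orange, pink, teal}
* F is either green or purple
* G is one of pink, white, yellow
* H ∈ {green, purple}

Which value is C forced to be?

blue

A and B between them cover only {orange, teal} — a naked pair. Remove those values from C, D, E.
F and H share exactly the 2 values {green, purple}; by pigeonhole those values go to them, so strike green, purple from C, D, E.
That leaves D = red.
E's domain is down to {pink}, so E = pink. Eliminate pink elsewhere: C, G.
So C = blue.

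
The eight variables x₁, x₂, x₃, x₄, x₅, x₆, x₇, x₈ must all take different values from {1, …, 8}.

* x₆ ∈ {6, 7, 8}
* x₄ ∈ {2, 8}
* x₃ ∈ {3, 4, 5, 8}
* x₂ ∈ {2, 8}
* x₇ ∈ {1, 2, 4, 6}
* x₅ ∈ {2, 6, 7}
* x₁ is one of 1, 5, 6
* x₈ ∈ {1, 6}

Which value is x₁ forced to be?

5

The 8 variables together cover exactly {1, 2, 3, 4, 5, 6, 7, 8} — 8 values for 8 variables — and 3 appears only in x₃'s list, so x₃ = 3.
The 7 still-open variables together cover exactly {1, 2, 4, 5, 6, 7, 8} — 7 values for 7 variables — and 4 appears only in x₇'s list, so x₇ = 4.
The 6 still-open variables draw from only 6 values {1, 2, 5, 6, 7, 8}, so each is used; only x₁ can be 5, hence x₁ = 5.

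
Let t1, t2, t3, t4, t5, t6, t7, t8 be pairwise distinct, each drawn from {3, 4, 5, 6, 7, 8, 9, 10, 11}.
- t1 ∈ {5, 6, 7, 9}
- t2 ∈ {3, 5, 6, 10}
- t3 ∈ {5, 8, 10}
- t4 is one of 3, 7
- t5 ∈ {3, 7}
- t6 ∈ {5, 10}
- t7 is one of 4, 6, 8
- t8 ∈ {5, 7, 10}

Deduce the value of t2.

6

The 8 variables together cover exactly {3, 4, 5, 6, 7, 8, 9, 10} — 8 values for 8 variables — and 4 appears only in t7's list, so t7 = 4.
Among the 7 still-open variables, 8 fits only t3 (and all 7 values in {3, 5, 6, 7, 8, 9, 10} must be used), so t3 = 8.
The 6 still-open variables draw from only 6 values {3, 5, 6, 7, 9, 10}, so each is used; only t1 can be 9, hence t1 = 9.
Among the 5 still-open variables, 6 fits only t2 (and all 5 values in {3, 5, 6, 7, 10} must be used), so t2 = 6.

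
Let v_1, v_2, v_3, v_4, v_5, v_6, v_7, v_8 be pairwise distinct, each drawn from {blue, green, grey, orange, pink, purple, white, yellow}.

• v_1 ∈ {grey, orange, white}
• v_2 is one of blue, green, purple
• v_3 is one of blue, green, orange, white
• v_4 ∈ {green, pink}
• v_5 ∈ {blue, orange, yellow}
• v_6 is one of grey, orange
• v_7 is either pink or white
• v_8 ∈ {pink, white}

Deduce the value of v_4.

green

Among the 8 variables, purple fits only v_2 (and all 8 values in {blue, green, grey, orange, pink, purple, white, yellow} must be used), so v_2 = purple.
The 7 still-open variables draw from only 7 values {blue, green, grey, orange, pink, white, yellow}, so each is used; only v_5 can be yellow, hence v_5 = yellow.
The 6 still-open variables draw from only 6 values {blue, green, grey, orange, pink, white}, so each is used; only v_3 can be blue, hence v_3 = blue.
The 5 still-open variables together cover exactly {green, grey, orange, pink, white} — 5 values for 5 variables — and green appears only in v_4's list, so v_4 = green.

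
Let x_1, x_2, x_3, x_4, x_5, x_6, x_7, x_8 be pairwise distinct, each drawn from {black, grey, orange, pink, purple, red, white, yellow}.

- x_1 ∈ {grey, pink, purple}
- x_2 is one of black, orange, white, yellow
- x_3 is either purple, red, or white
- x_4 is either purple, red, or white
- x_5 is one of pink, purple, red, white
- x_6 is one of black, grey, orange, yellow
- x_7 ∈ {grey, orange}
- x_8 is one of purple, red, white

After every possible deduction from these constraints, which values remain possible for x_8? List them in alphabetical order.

x_3, x_4, x_8 between them cover only {purple, red, white} — a naked triple. Remove those values from x_1, x_2, x_5.
x_5 has just one choice, so x_5 = pink. Eliminate pink elsewhere: x_1.
That leaves x_1 = grey. Remove grey from x_6, x_7.
x_7 must be orange (only option left). So x_2, x_6 can't be orange.
No further eliminations apply; x_8 can still be any of purple, red, white.

purple, red, white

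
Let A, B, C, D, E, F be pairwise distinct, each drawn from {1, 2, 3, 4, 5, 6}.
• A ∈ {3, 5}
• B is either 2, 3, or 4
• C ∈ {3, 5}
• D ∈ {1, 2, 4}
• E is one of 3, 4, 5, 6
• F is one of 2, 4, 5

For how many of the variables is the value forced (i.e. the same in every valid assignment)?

2

The 6 variables together cover exactly {1, 2, 3, 4, 5, 6} — 6 values for 6 variables — and 1 appears only in D's list, so D = 1.
Among the 5 still-open variables, 6 fits only E (and all 5 values in {2, 3, 4, 5, 6} must be used), so E = 6.
The 2 variables A and C are confined to {3, 5}, which locks those values in; drop them from B, F.
Determined: D=1, E=6. The other variables each still have more than one consistent value. That makes 2.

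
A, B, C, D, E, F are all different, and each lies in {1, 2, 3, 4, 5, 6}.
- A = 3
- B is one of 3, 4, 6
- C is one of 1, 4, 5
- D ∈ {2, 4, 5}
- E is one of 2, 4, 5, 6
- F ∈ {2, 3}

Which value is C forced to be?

A has just one choice, so A = 3. Remove 3 from B, F.
That leaves F = 2. Eliminate 2 elsewhere: D, E.
The 4 still-open variables draw from only 4 values {1, 4, 5, 6}, so each is used; only C can be 1, hence C = 1.

1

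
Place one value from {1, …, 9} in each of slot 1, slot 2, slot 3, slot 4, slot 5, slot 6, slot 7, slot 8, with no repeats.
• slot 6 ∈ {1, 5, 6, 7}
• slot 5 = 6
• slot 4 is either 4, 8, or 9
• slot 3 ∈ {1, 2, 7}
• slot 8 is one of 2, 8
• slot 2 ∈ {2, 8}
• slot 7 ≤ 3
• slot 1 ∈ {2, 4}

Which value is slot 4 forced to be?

9

slot 5 must be 6 (only option left). Strike 6 from slot 6.
slot 2 and slot 8 between them cover only {2, 8} — a naked pair. Remove those values from slot 1, slot 3, slot 4, slot 7.
slot 1 has just one choice, so slot 1 = 4. Remove 4 from slot 4.
So slot 4 = 9.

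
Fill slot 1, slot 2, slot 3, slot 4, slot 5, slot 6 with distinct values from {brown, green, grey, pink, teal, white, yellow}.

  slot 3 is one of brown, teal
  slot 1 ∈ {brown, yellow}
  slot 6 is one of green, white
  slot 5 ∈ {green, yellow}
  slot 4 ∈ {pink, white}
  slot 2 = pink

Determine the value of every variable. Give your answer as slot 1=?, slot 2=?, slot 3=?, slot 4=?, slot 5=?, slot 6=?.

slot 1=brown, slot 2=pink, slot 3=teal, slot 4=white, slot 5=yellow, slot 6=green

slot 2's domain is down to {pink}, so slot 2 = pink. Strike pink from slot 4.
slot 4 must be white (only option left). Strike white from slot 6.
slot 6 has just one choice, so slot 6 = green. So slot 5 can't be green.
slot 5 has just one choice, so slot 5 = yellow. So slot 1 can't be yellow.
slot 1 must be brown (only option left). Remove brown from slot 3.
That leaves slot 3 = teal.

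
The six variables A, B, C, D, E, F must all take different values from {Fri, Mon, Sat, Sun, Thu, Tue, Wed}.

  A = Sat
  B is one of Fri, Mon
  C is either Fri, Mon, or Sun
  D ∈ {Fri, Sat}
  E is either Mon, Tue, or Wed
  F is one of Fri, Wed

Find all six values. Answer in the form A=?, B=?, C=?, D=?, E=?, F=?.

A's domain is down to {Sat}, so A = Sat. Eliminate Sat elsewhere: D.
D has just one choice, so D = Fri. Strike Fri from B, C, F.
F's domain is down to {Wed}, so F = Wed. Remove Wed from E.
B must be Mon (only option left). Eliminate Mon elsewhere: C, E.
C must be Sun (only option left).
E has just one choice, so E = Tue.

A=Sat, B=Mon, C=Sun, D=Fri, E=Tue, F=Wed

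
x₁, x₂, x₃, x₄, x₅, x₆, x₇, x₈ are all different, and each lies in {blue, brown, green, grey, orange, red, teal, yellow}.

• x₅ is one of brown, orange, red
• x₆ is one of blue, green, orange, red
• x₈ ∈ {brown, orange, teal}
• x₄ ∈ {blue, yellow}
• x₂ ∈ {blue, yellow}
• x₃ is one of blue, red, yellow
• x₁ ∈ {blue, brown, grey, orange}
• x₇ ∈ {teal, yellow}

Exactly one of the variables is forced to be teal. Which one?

Among the 8 variables, green fits only x₆ (and all 8 values in {blue, brown, green, grey, orange, red, teal, yellow} must be used), so x₆ = green.
The 7 still-open variables together cover exactly {blue, brown, grey, orange, red, teal, yellow} — 7 values for 7 variables — and grey appears only in x₁'s list, so x₁ = grey.
x₂ and x₄ share exactly the 2 values {blue, yellow}; by pigeonhole those values go to them, so strike blue, yellow from x₃, x₇.
So teal goes to x₇.

x₇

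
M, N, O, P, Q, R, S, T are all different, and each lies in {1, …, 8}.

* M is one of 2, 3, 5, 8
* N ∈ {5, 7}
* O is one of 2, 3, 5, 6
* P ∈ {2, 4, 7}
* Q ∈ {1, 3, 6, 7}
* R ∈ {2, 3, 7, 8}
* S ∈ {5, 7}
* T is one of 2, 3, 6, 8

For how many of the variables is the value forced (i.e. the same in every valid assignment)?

2

The 8 variables together cover exactly {1, 2, 3, 4, 5, 6, 7, 8} — 8 values for 8 variables — and 1 appears only in Q's list, so Q = 1.
The 7 still-open variables draw from only 7 values {2, 3, 4, 5, 6, 7, 8}, so each is used; only P can be 4, hence P = 4.
The 2 variables N and S are confined to {5, 7}, which locks those values in; drop them from M, O, R.
Determined: P=4, Q=1. The other variables each still have more than one consistent value. That makes 2.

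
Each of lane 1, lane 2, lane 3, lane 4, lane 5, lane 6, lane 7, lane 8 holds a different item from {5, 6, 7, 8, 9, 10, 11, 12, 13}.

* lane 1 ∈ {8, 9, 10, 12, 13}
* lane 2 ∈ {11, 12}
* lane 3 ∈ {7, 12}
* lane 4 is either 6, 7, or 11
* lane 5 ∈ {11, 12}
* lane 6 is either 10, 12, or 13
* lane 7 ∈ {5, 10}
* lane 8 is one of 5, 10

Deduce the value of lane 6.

13

lane 2 and lane 5 share exactly the 2 values {11, 12}; by pigeonhole those values go to them, so strike 11, 12 from lane 1, lane 3, lane 4, lane 6.
lane 3 has just one choice, so lane 3 = 7. Remove 7 from lane 4.
lane 4 must be 6 (only option left).
The 2 variables lane 7 and lane 8 are confined to {5, 10}, which locks those values in; drop them from lane 1, lane 6.
So lane 6 = 13.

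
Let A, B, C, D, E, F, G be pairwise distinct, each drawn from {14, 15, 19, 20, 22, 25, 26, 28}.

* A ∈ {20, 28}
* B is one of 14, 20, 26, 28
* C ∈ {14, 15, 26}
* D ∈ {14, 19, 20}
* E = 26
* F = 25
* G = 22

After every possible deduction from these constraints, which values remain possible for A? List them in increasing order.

20, 28

E must be 26 (only option left). Strike 26 from B, C.
F's domain is down to {25}, so F = 25.
G must be 22 (only option left).
No further eliminations apply; A can still be any of 20, 28.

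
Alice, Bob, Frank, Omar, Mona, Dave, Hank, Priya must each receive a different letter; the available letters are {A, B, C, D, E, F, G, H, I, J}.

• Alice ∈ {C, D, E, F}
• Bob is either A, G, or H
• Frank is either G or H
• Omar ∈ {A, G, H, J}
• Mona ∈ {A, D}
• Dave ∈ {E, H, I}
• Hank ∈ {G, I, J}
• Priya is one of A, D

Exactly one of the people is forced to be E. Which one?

Mona and Priya share exactly the 2 values {A, D}; by pigeonhole those values go to them, so strike A, D from Alice, Bob, Omar.
The 2 variables Bob and Frank are confined to {G, H}, which locks those values in; drop them from Omar, Dave, Hank.
Omar must be J (only option left). So Hank can't be J.
Hank's domain is down to {I}, so Hank = I. Eliminate I elsewhere: Dave.

Dave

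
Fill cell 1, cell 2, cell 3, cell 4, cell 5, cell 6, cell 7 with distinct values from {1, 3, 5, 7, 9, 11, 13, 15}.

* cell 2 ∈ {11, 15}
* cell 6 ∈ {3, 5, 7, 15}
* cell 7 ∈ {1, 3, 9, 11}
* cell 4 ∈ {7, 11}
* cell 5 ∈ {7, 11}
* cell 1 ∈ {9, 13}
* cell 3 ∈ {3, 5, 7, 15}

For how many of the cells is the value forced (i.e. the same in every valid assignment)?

cell 4 and cell 5 share exactly the 2 values {7, 11}; by pigeonhole those values go to them, so strike 7, 11 from cell 2, cell 3, cell 6, cell 7.
That leaves cell 2 = 15. Eliminate 15 elsewhere: cell 3, cell 6.
cell 3 and cell 6 between them cover only {3, 5} — a naked pair. Remove those values from cell 7.
Determined: cell 2=15. The other cells each still have more than one consistent value. That makes 1.

1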